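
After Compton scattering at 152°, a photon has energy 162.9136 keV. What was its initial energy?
407.5999 keV

Convert final energy to wavelength (hc ≈ 1239.842 keV·pm):
λ' = hc/E' = 1239.842 / 162.9136 = 7.6104 pm

Calculate the Compton shift:
Δλ = λ_C(1 - cos(152°))
Δλ = 2.4263 × (1 - cos(152°))
Δλ = 4.5686 pm

Initial wavelength:
λ = λ' - Δλ = 7.6104 - 4.5686 = 3.0418 pm

Initial energy:
E = hc/λ = 1239.842 / 3.0418 = 407.5999 keV

(Intermediate values are shown rounded; full precision is carried through to the final answer.)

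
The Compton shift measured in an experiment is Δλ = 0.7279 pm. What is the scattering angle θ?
45.57°

From the Compton formula Δλ = λ_C(1 - cos θ), we can solve for θ:

cos θ = 1 - Δλ/λ_C

Given:
- Δλ = 0.7279 pm
- λ_C = h/(m_e·c) ≈ 2.42631024 pm

cos θ = 1 - 0.7279/2.42631024
cos θ = 1 - 0.300003
cos θ = 0.699997

θ = arccos(0.699997)
θ = 45.57°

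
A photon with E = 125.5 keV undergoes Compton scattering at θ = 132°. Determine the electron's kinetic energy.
36.4887 keV

By energy conservation: K_e = E_initial - E_final

First find the scattered photon energy:
Initial wavelength: λ = hc/E = 9.8792 pm
Compton shift: Δλ = λ_C(1 - cos(132°)) = 4.0498 pm
Final wavelength: λ' = 9.8792 + 4.0498 = 13.9290 pm
Final photon energy: E' = hc/λ' = 89.0113 keV

Electron kinetic energy:
K_e = E - E' = 125.5000 - 89.0113 = 36.4887 keV

(Intermediate values are shown rounded; full precision is carried through to the final answer.)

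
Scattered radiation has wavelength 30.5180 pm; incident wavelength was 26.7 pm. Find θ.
125.00°

First find the wavelength shift:
Δλ = λ' - λ = 30.5180 - 26.7 = 3.8180 pm

Using Δλ = λ_C(1 - cos θ), with λ_C = h/(m_e·c) ≈ 2.42631024 pm:
cos θ = 1 - Δλ/λ_C
cos θ = 1 - 3.8180/2.42631024
cos θ = -0.573583

θ = arccos(-0.573583)
θ = 125.00°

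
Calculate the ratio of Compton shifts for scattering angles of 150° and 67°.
150° produces the larger shift by a factor of 3.063

Calculate both shifts using Δλ = λ_C(1 - cos θ):

For θ₁ = 67°:
Δλ₁ = 2.4263 × (1 - cos(67°))
Δλ₁ = 2.4263 × 0.6093
Δλ₁ = 1.4783 pm

For θ₂ = 150°:
Δλ₂ = 2.4263 × (1 - cos(150°))
Δλ₂ = 2.4263 × 1.8660
Δλ₂ = 4.5276 pm

The 150° angle produces the larger shift.
Ratio: 4.5276/1.4783 = 3.063

(Intermediate values are shown rounded; full precision is carried through to the final answer.)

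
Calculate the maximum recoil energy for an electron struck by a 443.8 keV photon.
281.6511 keV

Maximum energy transfer occurs at θ = 180° (backscattering).

Initial photon: E₀ = 443.8 keV → λ₀ = 2.7937 pm

Maximum Compton shift (at 180°):
Δλ_max = 2λ_C = 2 × 2.4263 = 4.8526 pm

Final wavelength:
λ' = 2.7937 + 4.8526 = 7.6463 pm

Minimum photon energy (maximum energy to electron):
E'_min = hc/λ' = 162.1489 keV

Maximum electron kinetic energy:
K_max = E₀ - E'_min = 443.8000 - 162.1489 = 281.6511 keV

(Intermediate values are shown rounded; full precision is carried through to the final answer.)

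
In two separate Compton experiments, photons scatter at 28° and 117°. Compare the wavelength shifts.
117° produces the larger shift by a factor of 12.422

Calculate both shifts using Δλ = λ_C(1 - cos θ):

For θ₁ = 28°:
Δλ₁ = 2.4263 × (1 - cos(28°))
Δλ₁ = 2.4263 × 0.1171
Δλ₁ = 0.2840 pm

For θ₂ = 117°:
Δλ₂ = 2.4263 × (1 - cos(117°))
Δλ₂ = 2.4263 × 1.4540
Δλ₂ = 3.5278 pm

The 117° angle produces the larger shift.
Ratio: 3.5278/0.2840 = 12.422

(Intermediate values are shown rounded; full precision is carried through to the final answer.)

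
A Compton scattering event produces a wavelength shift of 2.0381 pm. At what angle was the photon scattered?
80.79°

From the Compton formula Δλ = λ_C(1 - cos θ), we can solve for θ:

cos θ = 1 - Δλ/λ_C

Given:
- Δλ = 2.0381 pm
- λ_C = h/(m_e·c) ≈ 2.42631024 pm

cos θ = 1 - 2.0381/2.42631024
cos θ = 1 - 0.840000
cos θ = 0.160000

θ = arccos(0.160000)
θ = 80.79°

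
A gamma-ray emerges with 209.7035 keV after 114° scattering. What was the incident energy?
496.1000 keV

Convert final energy to wavelength (hc ≈ 1239.842 keV·pm):
λ' = hc/E' = 1239.842 / 209.7035 = 5.9124 pm

Calculate the Compton shift:
Δλ = λ_C(1 - cos(114°))
Δλ = 2.4263 × (1 - cos(114°))
Δλ = 3.4132 pm

Initial wavelength:
λ = λ' - Δλ = 5.9124 - 3.4132 = 2.4992 pm

Initial energy:
E = hc/λ = 1239.842 / 2.4992 = 496.1000 keV

(Intermediate values are shown rounded; full precision is carried through to the final answer.)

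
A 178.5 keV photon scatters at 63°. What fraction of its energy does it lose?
0.1602 (or 16.02%)

Calculate initial and final photon energies:

Initial: E₀ = 178.5 keV → λ₀ = 6.9459 pm
Compton shift: Δλ = 1.3248 pm
Final wavelength: λ' = 8.2707 pm
Final energy: E' = 149.9081 keV

Fractional energy loss:
(E₀ - E')/E₀ = (178.5000 - 149.9081)/178.5000
= 28.5919/178.5000
= 0.1602
= 16.02%

(Intermediate values are shown rounded; full precision is carried through to the final answer.)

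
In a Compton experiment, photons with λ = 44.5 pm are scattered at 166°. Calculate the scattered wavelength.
49.2805 pm

Using the Compton scattering formula:
λ' = λ + Δλ = λ + λ_C(1 - cos θ)

Given:
- Initial wavelength λ = 44.5 pm
- Scattering angle θ = 166°
- Compton wavelength λ_C ≈ 2.4263 pm

Calculate the shift:
Δλ = 2.4263 × (1 - cos(166°))
Δλ = 2.4263 × 1.9703
Δλ = 4.7805 pm

Final wavelength:
λ' = 44.5 + 4.7805 = 49.2805 pm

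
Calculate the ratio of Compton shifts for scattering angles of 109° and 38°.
109° produces the larger shift by a factor of 6.253

Calculate both shifts using Δλ = λ_C(1 - cos θ):

For θ₁ = 38°:
Δλ₁ = 2.4263 × (1 - cos(38°))
Δλ₁ = 2.4263 × 0.2120
Δλ₁ = 0.5144 pm

For θ₂ = 109°:
Δλ₂ = 2.4263 × (1 - cos(109°))
Δλ₂ = 2.4263 × 1.3256
Δλ₂ = 3.2162 pm

The 109° angle produces the larger shift.
Ratio: 3.2162/0.5144 = 6.253

(Intermediate values are shown rounded; full precision is carried through to the final answer.)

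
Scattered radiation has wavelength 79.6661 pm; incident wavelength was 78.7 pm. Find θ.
53.00°

First find the wavelength shift:
Δλ = λ' - λ = 79.6661 - 78.7 = 0.9661 pm

Using Δλ = λ_C(1 - cos θ), with λ_C = h/(m_e·c) ≈ 2.42631024 pm:
cos θ = 1 - Δλ/λ_C
cos θ = 1 - 0.9661/2.42631024
cos θ = 0.601823

θ = arccos(0.601823)
θ = 53.00°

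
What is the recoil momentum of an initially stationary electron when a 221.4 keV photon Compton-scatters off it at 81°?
1.3528e-22 kg·m/s

The electron is initially at rest, so by conservation of momentum:
p⃗_e = p⃗₀ − p⃗'  (incident photon momentum minus scattered photon momentum)

Photon momentum magnitudes (p = h/λ = E/c):
λ₀ = hc/E₀ = 5.6000 pm → p₀ = h/λ₀ = 1.1832e-22 kg·m/s
Δλ = λ_C(1 − cos 81°) = 2.0468 pm
λ' = 7.6468 pm → p' = h/λ' = 8.6652e-23 kg·m/s

The scattered photon makes angle θ = 81° with the incident direction, so by the law of cosines:
|p⃗_e|² = p₀² + p'² − 2p₀p'cos θ
|p⃗_e|² = (1.1832e-22)² + (8.6652e-23)² − 2·1.1832e-22·8.6652e-23·cos(81°)
|p⃗_e| = 1.3528e-22 kg·m/s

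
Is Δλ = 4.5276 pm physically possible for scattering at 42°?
No, inconsistent

Calculate the expected shift for θ = 42°:

Δλ_expected = λ_C(1 - cos(42°))
Δλ_expected = 2.4263 × (1 - cos(42°))
Δλ_expected = 2.4263 × 0.2569
Δλ_expected = 0.6232 pm

Given shift: 4.5276 pm
Expected shift: 0.6232 pm
Difference: 3.9043 pm

The values do not match. The given shift corresponds to θ ≈ 150.0°, not 42°.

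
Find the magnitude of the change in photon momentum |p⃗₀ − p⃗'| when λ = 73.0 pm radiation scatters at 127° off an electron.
1.5837e-23 kg·m/s

Photon momentum magnitude is p = h/λ.

Initial momentum:
p₀ = h/λ = 6.6261e-34/7.3000e-11 = 9.0768e-24 kg·m/s

After scattering:
λ' = λ + Δλ = 73.0 + 3.8865 = 76.8865 pm
p' = h/λ' = 6.6261e-34/7.6887e-11 = 8.6180e-24 kg·m/s

Momentum is a vector; the scattered photon's direction makes angle θ = 127° with the incident direction. The magnitude of the vector change Δp⃗ = p⃗₀ − p⃗' is found from the law of cosines:
|Δp⃗|² = p₀² + p'² − 2p₀p'cos θ
|Δp⃗|² = (9.0768e-24)² + (8.6180e-24)² − 2·9.0768e-24·8.6180e-24·cos(127°)
|Δp⃗| = 1.5837e-23 kg·m/s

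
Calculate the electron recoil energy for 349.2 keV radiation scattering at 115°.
172.1362 keV

By energy conservation: K_e = E_initial - E_final

First find the scattered photon energy:
Initial wavelength: λ = hc/E = 3.5505 pm
Compton shift: Δλ = λ_C(1 - cos(115°)) = 3.4517 pm
Final wavelength: λ' = 3.5505 + 3.4517 = 7.0022 pm
Final photon energy: E' = hc/λ' = 177.0638 keV

Electron kinetic energy:
K_e = E - E' = 349.2000 - 177.0638 = 172.1362 keV

(Intermediate values are shown rounded; full precision is carried through to the final answer.)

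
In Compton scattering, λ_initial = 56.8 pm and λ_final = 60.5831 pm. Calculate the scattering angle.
124.00°

First find the wavelength shift:
Δλ = λ' - λ = 60.5831 - 56.8 = 3.7831 pm

Using Δλ = λ_C(1 - cos θ), with λ_C = h/(m_e·c) ≈ 2.42631024 pm:
cos θ = 1 - Δλ/λ_C
cos θ = 1 - 3.7831/2.42631024
cos θ = -0.559199

θ = arccos(-0.559199)
θ = 124.00°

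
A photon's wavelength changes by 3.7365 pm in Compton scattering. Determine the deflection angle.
122.68°

From the Compton formula Δλ = λ_C(1 - cos θ), we can solve for θ:

cos θ = 1 - Δλ/λ_C

Given:
- Δλ = 3.7365 pm
- λ_C = h/(m_e·c) ≈ 2.42631024 pm

cos θ = 1 - 3.7365/2.42631024
cos θ = 1 - 1.539993
cos θ = -0.539993

θ = arccos(-0.539993)
θ = 122.68°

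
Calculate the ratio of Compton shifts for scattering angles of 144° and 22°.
144° produces the larger shift by a factor of 24.844

Calculate both shifts using Δλ = λ_C(1 - cos θ):

For θ₁ = 22°:
Δλ₁ = 2.4263 × (1 - cos(22°))
Δλ₁ = 2.4263 × 0.0728
Δλ₁ = 0.1767 pm

For θ₂ = 144°:
Δλ₂ = 2.4263 × (1 - cos(144°))
Δλ₂ = 2.4263 × 1.8090
Δλ₂ = 4.3892 pm

The 144° angle produces the larger shift.
Ratio: 4.3892/0.1767 = 24.844

(Intermediate values are shown rounded; full precision is carried through to the final answer.)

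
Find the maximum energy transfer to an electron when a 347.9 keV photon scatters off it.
200.5875 keV

Maximum energy transfer occurs at θ = 180° (backscattering).

Initial photon: E₀ = 347.9 keV → λ₀ = 3.5638 pm

Maximum Compton shift (at 180°):
Δλ_max = 2λ_C = 2 × 2.4263 = 4.8526 pm

Final wavelength:
λ' = 3.5638 + 4.8526 = 8.4164 pm

Minimum photon energy (maximum energy to electron):
E'_min = hc/λ' = 147.3125 keV

Maximum electron kinetic energy:
K_max = E₀ - E'_min = 347.9000 - 147.3125 = 200.5875 keV

(Intermediate values are shown rounded; full precision is carried through to the final answer.)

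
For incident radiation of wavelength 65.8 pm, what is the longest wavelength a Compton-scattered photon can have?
70.6526 pm (at θ = 180°)

The Compton shift is Δλ = λ_C(1 − cos θ).

Since cos θ ranges from −1 to 1, the factor (1 − cos θ) ranges from 0 to 2; the maximum shift occurs at θ = 180° (backscattering):
Δλ_max = 2λ_C = 2 × 2.4263 pm = 4.8526 pm

Maximum scattered wavelength:
λ'_max = λ₀ + Δλ_max = 65.8 + 4.8526 = 70.6526 pm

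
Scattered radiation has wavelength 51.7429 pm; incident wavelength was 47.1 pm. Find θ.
156.00°

First find the wavelength shift:
Δλ = λ' - λ = 51.7429 - 47.1 = 4.6429 pm

Using Δλ = λ_C(1 - cos θ), with λ_C = h/(m_e·c) ≈ 2.42631024 pm:
cos θ = 1 - Δλ/λ_C
cos θ = 1 - 4.6429/2.42631024
cos θ = -0.913564

θ = arccos(-0.913564)
θ = 156.00°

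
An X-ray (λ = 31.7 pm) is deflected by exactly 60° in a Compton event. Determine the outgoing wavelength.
32.9132 pm

Using the Compton formula: λ' = λ + λ_C(1 − cos θ)

For θ = 60°, cos θ = 1/2 (exact) = 0.5000, so:
1 − cos 60° = 1 − (1/2) = 0.5000

Δλ = λ_C × 0.5000 = 2.4263 × 0.5000 = 1.2132 pm

λ' = 31.7 + 1.2132 = 32.9132 pm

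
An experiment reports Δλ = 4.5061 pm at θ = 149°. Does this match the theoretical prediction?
Yes, consistent

Calculate the expected shift for θ = 149°:

Δλ_expected = λ_C(1 - cos(149°))
Δλ_expected = 2.4263 × (1 - cos(149°))
Δλ_expected = 2.4263 × 1.8572
Δλ_expected = 4.5061 pm

Given shift: 4.5061 pm
Expected shift: 4.5061 pm
Difference: 0.0000 pm

The values match. This is consistent with Compton scattering at the stated angle.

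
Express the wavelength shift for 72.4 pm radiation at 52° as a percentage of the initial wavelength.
1.2880%

Calculate the Compton shift:
Δλ = λ_C(1 - cos(52°))
Δλ = 2.4263 × (1 - cos(52°))
Δλ = 2.4263 × 0.3843
Δλ = 0.9325 pm

Percentage change:
(Δλ/λ₀) × 100 = (0.9325/72.4) × 100
= 1.2880%

(Intermediate values are shown rounded; full precision is carried through to the final answer.)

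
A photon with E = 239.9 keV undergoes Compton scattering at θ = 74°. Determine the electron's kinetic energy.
60.8793 keV

By energy conservation: K_e = E_initial - E_final

First find the scattered photon energy:
Initial wavelength: λ = hc/E = 5.1682 pm
Compton shift: Δλ = λ_C(1 - cos(74°)) = 1.7575 pm
Final wavelength: λ' = 5.1682 + 1.7575 = 6.9257 pm
Final photon energy: E' = hc/λ' = 179.0207 keV

Electron kinetic energy:
K_e = E - E' = 239.9000 - 179.0207 = 60.8793 keV

(Intermediate values are shown rounded; full precision is carried through to the final answer.)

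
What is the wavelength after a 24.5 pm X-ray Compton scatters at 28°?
24.7840 pm

Using the Compton scattering formula:
λ' = λ + Δλ = λ + λ_C(1 - cos θ)

Given:
- Initial wavelength λ = 24.5 pm
- Scattering angle θ = 28°
- Compton wavelength λ_C ≈ 2.4263 pm

Calculate the shift:
Δλ = 2.4263 × (1 - cos(28°))
Δλ = 2.4263 × 0.1171
Δλ = 0.2840 pm

Final wavelength:
λ' = 24.5 + 0.2840 = 24.7840 pm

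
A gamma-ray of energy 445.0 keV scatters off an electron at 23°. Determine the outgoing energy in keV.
416.1882 keV

First convert energy to wavelength:
λ = hc/E, with hc ≈ 1239.842 keV·pm (i.e. 1239.842 eV·nm)

For E = 445.0 keV = 445000 eV:
λ = 1239.842 keV·pm / 445.0 keV
λ = 2.7862 pm

Calculate the Compton shift:
Δλ = λ_C(1 - cos(23°)) = 2.4263 × 0.0795
Δλ = 0.1929 pm

Final wavelength:
λ' = 2.7862 + 0.1929 = 2.9790 pm

Final energy:
E' = hc/λ' = 1239.842 / 2.9790 = 416.1882 keV

(Intermediate values are shown rounded; full precision is carried through to the final answer.)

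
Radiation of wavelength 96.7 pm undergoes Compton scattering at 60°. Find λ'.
97.9132 pm

Using the Compton formula: λ' = λ + λ_C(1 − cos θ)

For θ = 60°, cos θ = 1/2 (exact) = 0.5000, so:
1 − cos 60° = 1 − (1/2) = 0.5000

Δλ = λ_C × 0.5000 = 2.4263 × 0.5000 = 1.2132 pm

λ' = 96.7 + 1.2132 = 97.9132 pm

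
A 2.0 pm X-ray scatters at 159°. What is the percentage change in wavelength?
234.5733%

Calculate the Compton shift:
Δλ = λ_C(1 - cos(159°))
Δλ = 2.4263 × (1 - cos(159°))
Δλ = 2.4263 × 1.9336
Δλ = 4.6915 pm

Percentage change:
(Δλ/λ₀) × 100 = (4.6915/2.0) × 100
= 234.5733%

(Intermediate values are shown rounded; full precision is carried through to the final answer.)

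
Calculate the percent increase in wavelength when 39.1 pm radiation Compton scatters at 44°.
1.7416%

Calculate the Compton shift:
Δλ = λ_C(1 - cos(44°))
Δλ = 2.4263 × (1 - cos(44°))
Δλ = 2.4263 × 0.2807
Δλ = 0.6810 pm

Percentage change:
(Δλ/λ₀) × 100 = (0.6810/39.1) × 100
= 1.7416%

(Intermediate values are shown rounded; full precision is carried through to the final answer.)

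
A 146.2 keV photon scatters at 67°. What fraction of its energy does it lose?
0.1484 (or 14.84%)

Calculate initial and final photon energies:

Initial: E₀ = 146.2 keV → λ₀ = 8.4805 pm
Compton shift: Δλ = 1.4783 pm
Final wavelength: λ' = 9.9587 pm
Final energy: E' = 124.4980 keV

Fractional energy loss:
(E₀ - E')/E₀ = (146.2000 - 124.4980)/146.2000
= 21.7020/146.2000
= 0.1484
= 14.84%

(Intermediate values are shown rounded; full precision is carried through to the final answer.)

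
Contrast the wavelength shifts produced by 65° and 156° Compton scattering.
156° produces the larger shift by a factor of 3.314

Calculate both shifts using Δλ = λ_C(1 - cos θ):

For θ₁ = 65°:
Δλ₁ = 2.4263 × (1 - cos(65°))
Δλ₁ = 2.4263 × 0.5774
Δλ₁ = 1.4009 pm

For θ₂ = 156°:
Δλ₂ = 2.4263 × (1 - cos(156°))
Δλ₂ = 2.4263 × 1.9135
Δλ₂ = 4.6429 pm

The 156° angle produces the larger shift.
Ratio: 4.6429/1.4009 = 3.314

(Intermediate values are shown rounded; full precision is carried through to the final answer.)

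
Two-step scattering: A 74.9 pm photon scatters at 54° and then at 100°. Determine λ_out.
78.7478 pm

Apply Compton shift twice:

First scattering at θ₁ = 54°:
Δλ₁ = λ_C(1 - cos(54°))
Δλ₁ = 2.4263 × 0.4122
Δλ₁ = 1.0002 pm

After first scattering:
λ₁ = 74.9 + 1.0002 = 75.9002 pm

Second scattering at θ₂ = 100°:
Δλ₂ = λ_C(1 - cos(100°))
Δλ₂ = 2.4263 × 1.1736
Δλ₂ = 2.8476 pm

Final wavelength:
λ₂ = 75.9002 + 2.8476 = 78.7478 pm

Total shift: Δλ_total = 1.0002 + 2.8476 = 3.8478 pm

(Intermediate values are shown rounded; full precision is carried through to the final answer.)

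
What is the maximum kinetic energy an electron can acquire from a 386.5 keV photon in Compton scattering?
232.6828 keV

Maximum energy transfer occurs at θ = 180° (backscattering).

Initial photon: E₀ = 386.5 keV → λ₀ = 3.2079 pm

Maximum Compton shift (at 180°):
Δλ_max = 2λ_C = 2 × 2.4263 = 4.8526 pm

Final wavelength:
λ' = 3.2079 + 4.8526 = 8.0605 pm

Minimum photon energy (maximum energy to electron):
E'_min = hc/λ' = 153.8172 keV

Maximum electron kinetic energy:
K_max = E₀ - E'_min = 386.5000 - 153.8172 = 232.6828 keV

(Intermediate values are shown rounded; full precision is carried through to the final answer.)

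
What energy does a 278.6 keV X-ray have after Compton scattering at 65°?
211.8966 keV

First convert energy to wavelength:
λ = hc/E, with hc ≈ 1239.842 keV·pm (i.e. 1239.842 eV·nm)

For E = 278.6 keV = 278600 eV:
λ = 1239.842 keV·pm / 278.6 keV
λ = 4.4503 pm

Calculate the Compton shift:
Δλ = λ_C(1 - cos(65°)) = 2.4263 × 0.5774
Δλ = 1.4009 pm

Final wavelength:
λ' = 4.4503 + 1.4009 = 5.8512 pm

Final energy:
E' = hc/λ' = 1239.842 / 5.8512 = 211.8966 keV

(Intermediate values are shown rounded; full precision is carried through to the final answer.)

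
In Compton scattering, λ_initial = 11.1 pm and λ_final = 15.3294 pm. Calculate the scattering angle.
138.00°

First find the wavelength shift:
Δλ = λ' - λ = 15.3294 - 11.1 = 4.2294 pm

Using Δλ = λ_C(1 - cos θ), with λ_C = h/(m_e·c) ≈ 2.42631024 pm:
cos θ = 1 - Δλ/λ_C
cos θ = 1 - 4.2294/2.42631024
cos θ = -0.743141

θ = arccos(-0.743141)
θ = 138.00°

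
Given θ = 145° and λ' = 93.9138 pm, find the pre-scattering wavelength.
89.5000 pm

From λ' = λ + Δλ, we have λ = λ' - Δλ

First calculate the Compton shift:
Δλ = λ_C(1 - cos θ)
Δλ = 2.4263 × (1 - cos(145°))
Δλ = 2.4263 × 1.8192
Δλ = 4.4138 pm

Initial wavelength:
λ = λ' - Δλ
λ = 93.9138 - 4.4138
λ = 89.5000 pm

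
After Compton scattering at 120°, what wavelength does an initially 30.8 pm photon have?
34.4395 pm

Using the Compton formula: λ' = λ + λ_C(1 − cos θ)

For θ = 120°, cos θ = -1/2 (exact) = -0.5000, so:
1 − cos 120° = 1 − (-1/2) = 1.5000

Δλ = λ_C × 1.5000 = 2.4263 × 1.5000 = 3.6395 pm

λ' = 30.8 + 3.6395 = 34.4395 pm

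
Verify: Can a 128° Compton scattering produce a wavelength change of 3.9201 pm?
Yes, consistent

Calculate the expected shift for θ = 128°:

Δλ_expected = λ_C(1 - cos(128°))
Δλ_expected = 2.4263 × (1 - cos(128°))
Δλ_expected = 2.4263 × 1.6157
Δλ_expected = 3.9201 pm

Given shift: 3.9201 pm
Expected shift: 3.9201 pm
Difference: 0.0000 pm

The values match. This is consistent with Compton scattering at the stated angle.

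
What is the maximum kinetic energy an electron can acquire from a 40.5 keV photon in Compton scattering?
5.5414 keV

Maximum energy transfer occurs at θ = 180° (backscattering).

Initial photon: E₀ = 40.5 keV → λ₀ = 30.6134 pm

Maximum Compton shift (at 180°):
Δλ_max = 2λ_C = 2 × 2.4263 = 4.8526 pm

Final wavelength:
λ' = 30.6134 + 4.8526 = 35.4660 pm

Minimum photon energy (maximum energy to electron):
E'_min = hc/λ' = 34.9586 keV

Maximum electron kinetic energy:
K_max = E₀ - E'_min = 40.5000 - 34.9586 = 5.5414 keV

(Intermediate values are shown rounded; full precision is carried through to the final answer.)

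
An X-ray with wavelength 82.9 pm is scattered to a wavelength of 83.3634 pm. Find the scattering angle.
36.00°

First find the wavelength shift:
Δλ = λ' - λ = 83.3634 - 82.9 = 0.4634 pm

Using Δλ = λ_C(1 - cos θ), with λ_C = h/(m_e·c) ≈ 2.42631024 pm:
cos θ = 1 - Δλ/λ_C
cos θ = 1 - 0.4634/2.42631024
cos θ = 0.809010

θ = arccos(0.809010)
θ = 36.00°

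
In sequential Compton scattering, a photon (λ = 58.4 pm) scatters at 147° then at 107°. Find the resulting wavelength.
65.9969 pm

Apply Compton shift twice:

First scattering at θ₁ = 147°:
Δλ₁ = λ_C(1 - cos(147°))
Δλ₁ = 2.4263 × 1.8387
Δλ₁ = 4.4612 pm

After first scattering:
λ₁ = 58.4 + 4.4612 = 62.8612 pm

Second scattering at θ₂ = 107°:
Δλ₂ = λ_C(1 - cos(107°))
Δλ₂ = 2.4263 × 1.2924
Δλ₂ = 3.1357 pm

Final wavelength:
λ₂ = 62.8612 + 3.1357 = 65.9969 pm

Total shift: Δλ_total = 4.4612 + 3.1357 = 7.5969 pm

(Intermediate values are shown rounded; full precision is carried through to the final answer.)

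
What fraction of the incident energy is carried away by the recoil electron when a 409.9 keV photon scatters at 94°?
0.4618 (or 46.18%)

Calculate initial and final photon energies:

Initial: E₀ = 409.9 keV → λ₀ = 3.0247 pm
Compton shift: Δλ = 2.5956 pm
Final wavelength: λ' = 5.6203 pm
Final energy: E' = 220.6005 keV

Fractional energy loss:
(E₀ - E')/E₀ = (409.9000 - 220.6005)/409.9000
= 189.2995/409.9000
= 0.4618
= 46.18%

(Intermediate values are shown rounded; full precision is carried through to the final answer.)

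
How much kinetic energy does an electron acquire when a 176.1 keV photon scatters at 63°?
27.8883 keV

By energy conservation: K_e = E_initial - E_final

First find the scattered photon energy:
Initial wavelength: λ = hc/E = 7.0406 pm
Compton shift: Δλ = λ_C(1 - cos(63°)) = 1.3248 pm
Final wavelength: λ' = 7.0406 + 1.3248 = 8.3653 pm
Final photon energy: E' = hc/λ' = 148.2117 keV

Electron kinetic energy:
K_e = E - E' = 176.1000 - 148.2117 = 27.8883 keV

(Intermediate values are shown rounded; full precision is carried through to the final answer.)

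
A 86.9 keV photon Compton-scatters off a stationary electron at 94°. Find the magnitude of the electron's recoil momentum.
6.2892e-23 kg·m/s

The electron is initially at rest, so by conservation of momentum:
p⃗_e = p⃗₀ − p⃗'  (incident photon momentum minus scattered photon momentum)

Photon momentum magnitudes (p = h/λ = E/c):
λ₀ = hc/E₀ = 14.2675 pm → p₀ = h/λ₀ = 4.6442e-23 kg·m/s
Δλ = λ_C(1 − cos 94°) = 2.5956 pm
λ' = 16.8630 pm → p' = h/λ' = 3.9294e-23 kg·m/s

The scattered photon makes angle θ = 94° with the incident direction, so by the law of cosines:
|p⃗_e|² = p₀² + p'² − 2p₀p'cos θ
|p⃗_e|² = (4.6442e-23)² + (3.9294e-23)² − 2·4.6442e-23·3.9294e-23·cos(94°)
|p⃗_e| = 6.2892e-23 kg·m/s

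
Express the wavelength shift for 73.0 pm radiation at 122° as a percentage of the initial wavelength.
5.0850%

Calculate the Compton shift:
Δλ = λ_C(1 - cos(122°))
Δλ = 2.4263 × (1 - cos(122°))
Δλ = 2.4263 × 1.5299
Δλ = 3.7121 pm

Percentage change:
(Δλ/λ₀) × 100 = (3.7121/73.0) × 100
= 5.0850%

(Intermediate values are shown rounded; full precision is carried through to the final answer.)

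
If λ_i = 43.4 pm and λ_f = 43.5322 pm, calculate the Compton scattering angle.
19.00°

First find the wavelength shift:
Δλ = λ' - λ = 43.5322 - 43.4 = 0.1322 pm

Using Δλ = λ_C(1 - cos θ), with λ_C = h/(m_e·c) ≈ 2.42631024 pm:
cos θ = 1 - Δλ/λ_C
cos θ = 1 - 0.1322/2.42631024
cos θ = 0.945514

θ = arccos(0.945514)
θ = 19.00°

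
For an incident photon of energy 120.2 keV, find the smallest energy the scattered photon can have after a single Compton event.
81.7436 keV (at θ = 180°)

The scattered photon has minimum energy when its wavelength is maximum, i.e., when the Compton shift Δλ = λ_C(1 − cos θ) is maximum. This occurs at θ = 180° (backscattering), giving Δλ_max = 2λ_C = 4.8526 pm.

Initial wavelength: λ₀ = hc/E₀ = 10.3148 pm
Maximum final wavelength: λ'_max = λ₀ + 2λ_C = 10.3148 + 4.8526 = 15.1674 pm
Minimum final energy: E'_min = hc/λ'_max = 81.7436 keV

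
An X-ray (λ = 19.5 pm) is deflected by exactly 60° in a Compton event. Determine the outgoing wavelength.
20.7132 pm

Using the Compton formula: λ' = λ + λ_C(1 − cos θ)

For θ = 60°, cos θ = 1/2 (exact) = 0.5000, so:
1 − cos 60° = 1 − (1/2) = 0.5000

Δλ = λ_C × 0.5000 = 2.4263 × 0.5000 = 1.2132 pm

λ' = 19.5 + 1.2132 = 20.7132 pm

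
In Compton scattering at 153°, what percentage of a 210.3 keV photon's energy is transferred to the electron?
0.4376 (or 43.76%)

Calculate initial and final photon energies:

Initial: E₀ = 210.3 keV → λ₀ = 5.8956 pm
Compton shift: Δλ = 4.5882 pm
Final wavelength: λ' = 10.4838 pm
Final energy: E' = 118.2632 keV

Fractional energy loss:
(E₀ - E')/E₀ = (210.3000 - 118.2632)/210.3000
= 92.0368/210.3000
= 0.4376
= 43.76%

(Intermediate values are shown rounded; full precision is carried through to the final answer.)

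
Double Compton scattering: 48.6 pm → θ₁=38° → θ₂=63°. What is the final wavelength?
50.4391 pm

Apply Compton shift twice:

First scattering at θ₁ = 38°:
Δλ₁ = λ_C(1 - cos(38°))
Δλ₁ = 2.4263 × 0.2120
Δλ₁ = 0.5144 pm

After first scattering:
λ₁ = 48.6 + 0.5144 = 49.1144 pm

Second scattering at θ₂ = 63°:
Δλ₂ = λ_C(1 - cos(63°))
Δλ₂ = 2.4263 × 0.5460
Δλ₂ = 1.3248 pm

Final wavelength:
λ₂ = 49.1144 + 1.3248 = 50.4391 pm

Total shift: Δλ_total = 0.5144 + 1.3248 = 1.8391 pm

(Intermediate values are shown rounded; full precision is carried through to the final answer.)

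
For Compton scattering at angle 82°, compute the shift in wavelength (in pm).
2.0886 pm

Using the Compton scattering formula:
Δλ = λ_C(1 - cos θ)

where λ_C = h/(m_e·c) ≈ 2.4263 pm is the Compton wavelength of an electron.

For θ = 82°:
cos(82°) = 0.1392
1 - cos(82°) = 0.8608

Δλ = 2.4263 × 0.8608
Δλ = 2.0886 pm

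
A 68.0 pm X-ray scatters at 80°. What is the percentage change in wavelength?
2.9485%

Calculate the Compton shift:
Δλ = λ_C(1 - cos(80°))
Δλ = 2.4263 × (1 - cos(80°))
Δλ = 2.4263 × 0.8264
Δλ = 2.0050 pm

Percentage change:
(Δλ/λ₀) × 100 = (2.0050/68.0) × 100
= 2.9485%

(Intermediate values are shown rounded; full precision is carried through to the final answer.)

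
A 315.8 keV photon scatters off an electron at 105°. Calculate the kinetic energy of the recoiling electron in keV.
138.1804 keV

By energy conservation: K_e = E_initial - E_final

First find the scattered photon energy:
Initial wavelength: λ = hc/E = 3.9260 pm
Compton shift: Δλ = λ_C(1 - cos(105°)) = 3.0543 pm
Final wavelength: λ' = 3.9260 + 3.0543 = 6.9803 pm
Final photon energy: E' = hc/λ' = 177.6196 keV

Electron kinetic energy:
K_e = E - E' = 315.8000 - 177.6196 = 138.1804 keV

(Intermediate values are shown rounded; full precision is carried through to the final answer.)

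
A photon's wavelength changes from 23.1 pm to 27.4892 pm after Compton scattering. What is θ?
144.00°

First find the wavelength shift:
Δλ = λ' - λ = 27.4892 - 23.1 = 4.3892 pm

Using Δλ = λ_C(1 - cos θ), with λ_C = h/(m_e·c) ≈ 2.42631024 pm:
cos θ = 1 - Δλ/λ_C
cos θ = 1 - 4.3892/2.42631024
cos θ = -0.809002

θ = arccos(-0.809002)
θ = 144.00°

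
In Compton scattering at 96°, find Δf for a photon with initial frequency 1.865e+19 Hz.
2.665e+18 Hz (decrease)

Convert frequency to wavelength (c = 299792458 m/s):
λ₀ = c/f₀ = 299792458/1.865e+19 = 1.6074663e-11 m = 16.0747 pm

Calculate Compton shift:
Δλ = λ_C(1 - cos(96°)) = 2.6799 pm

Final wavelength:
λ' = λ₀ + Δλ = 16.0747 + 2.6799 = 18.7546 pm

Final frequency:
f' = c/λ' = 299792458/1.8754591e-11 = 1.5985017e+19 Hz

Frequency shift (decrease):
Δf = f₀ - f' = 1.865e+19 - 1.5985017e+19 = 2.665e+18 Hz

(Intermediate values are shown rounded; full precision is carried through to the final answer.)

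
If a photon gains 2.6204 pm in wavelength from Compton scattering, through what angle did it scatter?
94.59°

From the Compton formula Δλ = λ_C(1 - cos θ), we can solve for θ:

cos θ = 1 - Δλ/λ_C

Given:
- Δλ = 2.6204 pm
- λ_C = h/(m_e·c) ≈ 2.42631024 pm

cos θ = 1 - 2.6204/2.42631024
cos θ = 1 - 1.079994
cos θ = -0.079994

θ = arccos(-0.079994)
θ = 94.59°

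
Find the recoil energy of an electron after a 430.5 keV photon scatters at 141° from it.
258.1061 keV

By energy conservation: K_e = E_initial - E_final

First find the scattered photon energy:
Initial wavelength: λ = hc/E = 2.8800 pm
Compton shift: Δλ = λ_C(1 - cos(141°)) = 4.3119 pm
Final wavelength: λ' = 2.8800 + 4.3119 = 7.1919 pm
Final photon energy: E' = hc/λ' = 172.3939 keV

Electron kinetic energy:
K_e = E - E' = 430.5000 - 172.3939 = 258.1061 keV

(Intermediate values are shown rounded; full precision is carried through to the final answer.)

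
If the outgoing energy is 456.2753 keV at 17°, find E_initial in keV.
474.8000 keV

Convert final energy to wavelength (hc ≈ 1239.842 keV·pm):
λ' = hc/E' = 1239.842 / 456.2753 = 2.7173 pm

Calculate the Compton shift:
Δλ = λ_C(1 - cos(17°))
Δλ = 2.4263 × (1 - cos(17°))
Δλ = 0.1060 pm

Initial wavelength:
λ = λ' - Δλ = 2.7173 - 0.1060 = 2.6113 pm

Initial energy:
E = hc/λ = 1239.842 / 2.6113 = 474.8000 keV

(Intermediate values are shown rounded; full precision is carried through to the final answer.)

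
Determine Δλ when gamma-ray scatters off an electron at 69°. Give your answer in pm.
1.5568 pm

Using the Compton scattering formula:
Δλ = λ_C(1 - cos θ)

where λ_C = h/(m_e·c) ≈ 2.4263 pm is the Compton wavelength of an electron.

For θ = 69°:
cos(69°) = 0.3584
1 - cos(69°) = 0.6416

Δλ = 2.4263 × 0.6416
Δλ = 1.5568 pm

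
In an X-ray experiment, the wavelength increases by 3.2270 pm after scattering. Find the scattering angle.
109.27°

From the Compton formula Δλ = λ_C(1 - cos θ), we can solve for θ:

cos θ = 1 - Δλ/λ_C

Given:
- Δλ = 3.2270 pm
- λ_C = h/(m_e·c) ≈ 2.42631024 pm

cos θ = 1 - 3.2270/2.42631024
cos θ = 1 - 1.330003
cos θ = -0.330003

θ = arccos(-0.330003)
θ = 109.27°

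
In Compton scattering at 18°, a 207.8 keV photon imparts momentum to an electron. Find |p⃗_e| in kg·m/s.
3.4473e-23 kg·m/s

The electron is initially at rest, so by conservation of momentum:
p⃗_e = p⃗₀ − p⃗'  (incident photon momentum minus scattered photon momentum)

Photon momentum magnitudes (p = h/λ = E/c):
λ₀ = hc/E₀ = 5.9665 pm → p₀ = h/λ₀ = 1.1105e-22 kg·m/s
Δλ = λ_C(1 − cos 18°) = 0.1188 pm
λ' = 6.0853 pm → p' = h/λ' = 1.0889e-22 kg·m/s

The scattered photon makes angle θ = 18° with the incident direction, so by the law of cosines:
|p⃗_e|² = p₀² + p'² − 2p₀p'cos θ
|p⃗_e|² = (1.1105e-22)² + (1.0889e-22)² − 2·1.1105e-22·1.0889e-22·cos(18°)
|p⃗_e| = 3.4473e-23 kg·m/s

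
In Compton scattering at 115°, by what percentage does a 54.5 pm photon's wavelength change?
6.3334%

Calculate the Compton shift:
Δλ = λ_C(1 - cos(115°))
Δλ = 2.4263 × (1 - cos(115°))
Δλ = 2.4263 × 1.4226
Δλ = 3.4517 pm

Percentage change:
(Δλ/λ₀) × 100 = (3.4517/54.5) × 100
= 6.3334%

(Intermediate values are shown rounded; full precision is carried through to the final answer.)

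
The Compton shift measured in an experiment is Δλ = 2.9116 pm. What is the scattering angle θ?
101.54°

From the Compton formula Δλ = λ_C(1 - cos θ), we can solve for θ:

cos θ = 1 - Δλ/λ_C

Given:
- Δλ = 2.9116 pm
- λ_C = h/(m_e·c) ≈ 2.42631024 pm

cos θ = 1 - 2.9116/2.42631024
cos θ = 1 - 1.200011
cos θ = -0.200011

θ = arccos(-0.200011)
θ = 101.54°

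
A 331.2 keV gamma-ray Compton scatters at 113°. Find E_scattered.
174.1882 keV

First convert energy to wavelength:
λ = hc/E, with hc ≈ 1239.842 keV·pm (i.e. 1239.842 eV·nm)

For E = 331.2 keV = 331200 eV:
λ = 1239.842 keV·pm / 331.2 keV
λ = 3.7435 pm

Calculate the Compton shift:
Δλ = λ_C(1 - cos(113°)) = 2.4263 × 1.3907
Δλ = 3.3743 pm

Final wavelength:
λ' = 3.7435 + 3.3743 = 7.1178 pm

Final energy:
E' = hc/λ' = 1239.842 / 7.1178 = 174.1882 keV

(Intermediate values are shown rounded; full precision is carried through to the final answer.)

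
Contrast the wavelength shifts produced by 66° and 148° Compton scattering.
148° produces the larger shift by a factor of 3.115

Calculate both shifts using Δλ = λ_C(1 - cos θ):

For θ₁ = 66°:
Δλ₁ = 2.4263 × (1 - cos(66°))
Δλ₁ = 2.4263 × 0.5933
Δλ₁ = 1.4394 pm

For θ₂ = 148°:
Δλ₂ = 2.4263 × (1 - cos(148°))
Δλ₂ = 2.4263 × 1.8480
Δλ₂ = 4.4839 pm

The 148° angle produces the larger shift.
Ratio: 4.4839/1.4394 = 3.115

(Intermediate values are shown rounded; full precision is carried through to the final answer.)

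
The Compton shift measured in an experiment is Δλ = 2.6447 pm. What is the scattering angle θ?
95.16°

From the Compton formula Δλ = λ_C(1 - cos θ), we can solve for θ:

cos θ = 1 - Δλ/λ_C

Given:
- Δλ = 2.6447 pm
- λ_C = h/(m_e·c) ≈ 2.42631024 pm

cos θ = 1 - 2.6447/2.42631024
cos θ = 1 - 1.090009
cos θ = -0.090009

θ = arccos(-0.090009)
θ = 95.16°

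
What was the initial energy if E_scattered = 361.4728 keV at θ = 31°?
402.1000 keV

Convert final energy to wavelength (hc ≈ 1239.842 keV·pm):
λ' = hc/E' = 1239.842 / 361.4728 = 3.4300 pm

Calculate the Compton shift:
Δλ = λ_C(1 - cos(31°))
Δλ = 2.4263 × (1 - cos(31°))
Δλ = 0.3466 pm

Initial wavelength:
λ = λ' - Δλ = 3.4300 - 0.3466 = 3.0834 pm

Initial energy:
E = hc/λ = 1239.842 / 3.0834 = 402.1000 keV

(Intermediate values are shown rounded; full precision is carried through to the final answer.)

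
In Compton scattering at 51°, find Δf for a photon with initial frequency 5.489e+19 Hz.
7.761e+18 Hz (decrease)

Convert frequency to wavelength (c = 299792458 m/s):
λ₀ = c/f₀ = 299792458/5.489e+19 = 5.4616954e-12 m = 5.4617 pm

Calculate Compton shift:
Δλ = λ_C(1 - cos(51°)) = 0.8994 pm

Final wavelength:
λ' = λ₀ + Δλ = 5.4617 + 0.8994 = 6.3611 pm

Final frequency:
f' = c/λ' = 299792458/6.3610791e-12 = 4.7129183e+19 Hz

Frequency shift (decrease):
Δf = f₀ - f' = 5.489e+19 - 4.7129183e+19 = 7.761e+18 Hz

(Intermediate values are shown rounded; full precision is carried through to the final answer.)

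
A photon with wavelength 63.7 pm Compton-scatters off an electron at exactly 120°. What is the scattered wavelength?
67.3395 pm

Using the Compton formula: λ' = λ + λ_C(1 − cos θ)

For θ = 120°, cos θ = -1/2 (exact) = -0.5000, so:
1 − cos 120° = 1 − (-1/2) = 1.5000

Δλ = λ_C × 1.5000 = 2.4263 × 1.5000 = 3.6395 pm

λ' = 63.7 + 3.6395 = 67.3395 pm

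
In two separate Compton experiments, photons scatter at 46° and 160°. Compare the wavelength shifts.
160° produces the larger shift by a factor of 6.353

Calculate both shifts using Δλ = λ_C(1 - cos θ):

For θ₁ = 46°:
Δλ₁ = 2.4263 × (1 - cos(46°))
Δλ₁ = 2.4263 × 0.3053
Δλ₁ = 0.7409 pm

For θ₂ = 160°:
Δλ₂ = 2.4263 × (1 - cos(160°))
Δλ₂ = 2.4263 × 1.9397
Δλ₂ = 4.7063 pm

The 160° angle produces the larger shift.
Ratio: 4.7063/0.7409 = 6.353

(Intermediate values are shown rounded; full precision is carried through to the final answer.)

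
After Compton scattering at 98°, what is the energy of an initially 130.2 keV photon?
100.9102 keV

First convert energy to wavelength:
λ = hc/E, with hc ≈ 1239.842 keV·pm (i.e. 1239.842 eV·nm)

For E = 130.2 keV = 130200 eV:
λ = 1239.842 keV·pm / 130.2 keV
λ = 9.5226 pm

Calculate the Compton shift:
Δλ = λ_C(1 - cos(98°)) = 2.4263 × 1.1392
Δλ = 2.7640 pm

Final wavelength:
λ' = 9.5226 + 2.7640 = 12.2866 pm

Final energy:
E' = hc/λ' = 1239.842 / 12.2866 = 100.9102 keV

(Intermediate values are shown rounded; full precision is carried through to the final answer.)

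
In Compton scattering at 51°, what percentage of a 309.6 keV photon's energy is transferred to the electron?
0.1834 (or 18.34%)

Calculate initial and final photon energies:

Initial: E₀ = 309.6 keV → λ₀ = 4.0047 pm
Compton shift: Δλ = 0.8994 pm
Final wavelength: λ' = 4.9040 pm
Final energy: E' = 252.8205 keV

Fractional energy loss:
(E₀ - E')/E₀ = (309.6000 - 252.8205)/309.6000
= 56.7795/309.6000
= 0.1834
= 18.34%

(Intermediate values are shown rounded; full precision is carried through to the final answer.)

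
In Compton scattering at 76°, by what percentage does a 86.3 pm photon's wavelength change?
2.1313%

Calculate the Compton shift:
Δλ = λ_C(1 - cos(76°))
Δλ = 2.4263 × (1 - cos(76°))
Δλ = 2.4263 × 0.7581
Δλ = 1.8393 pm

Percentage change:
(Δλ/λ₀) × 100 = (1.8393/86.3) × 100
= 2.1313%

(Intermediate values are shown rounded; full precision is carried through to the final answer.)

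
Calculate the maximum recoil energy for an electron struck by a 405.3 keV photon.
248.5899 keV

Maximum energy transfer occurs at θ = 180° (backscattering).

Initial photon: E₀ = 405.3 keV → λ₀ = 3.0591 pm

Maximum Compton shift (at 180°):
Δλ_max = 2λ_C = 2 × 2.4263 = 4.8526 pm

Final wavelength:
λ' = 3.0591 + 4.8526 = 7.9117 pm

Minimum photon energy (maximum energy to electron):
E'_min = hc/λ' = 156.7101 keV

Maximum electron kinetic energy:
K_max = E₀ - E'_min = 405.3000 - 156.7101 = 248.5899 keV

(Intermediate values are shown rounded; full precision is carried through to the final answer.)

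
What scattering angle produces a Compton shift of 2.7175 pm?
96.89°

From the Compton formula Δλ = λ_C(1 - cos θ), we can solve for θ:

cos θ = 1 - Δλ/λ_C

Given:
- Δλ = 2.7175 pm
- λ_C = h/(m_e·c) ≈ 2.42631024 pm

cos θ = 1 - 2.7175/2.42631024
cos θ = 1 - 1.120013
cos θ = -0.120013

θ = arccos(-0.120013)
θ = 96.89°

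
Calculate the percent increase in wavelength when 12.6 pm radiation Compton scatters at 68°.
12.0428%

Calculate the Compton shift:
Δλ = λ_C(1 - cos(68°))
Δλ = 2.4263 × (1 - cos(68°))
Δλ = 2.4263 × 0.6254
Δλ = 1.5174 pm

Percentage change:
(Δλ/λ₀) × 100 = (1.5174/12.6) × 100
= 12.0428%

(Intermediate values are shown rounded; full precision is carried through to the final answer.)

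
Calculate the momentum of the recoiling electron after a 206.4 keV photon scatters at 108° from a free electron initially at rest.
1.4931e-22 kg·m/s

The electron is initially at rest, so by conservation of momentum:
p⃗_e = p⃗₀ − p⃗'  (incident photon momentum minus scattered photon momentum)

Photon momentum magnitudes (p = h/λ = E/c):
λ₀ = hc/E₀ = 6.0070 pm → p₀ = h/λ₀ = 1.1031e-22 kg·m/s
Δλ = λ_C(1 − cos 108°) = 3.1761 pm
λ' = 9.1831 pm → p' = h/λ' = 7.2155e-23 kg·m/s

The scattered photon makes angle θ = 108° with the incident direction, so by the law of cosines:
|p⃗_e|² = p₀² + p'² − 2p₀p'cos θ
|p⃗_e|² = (1.1031e-22)² + (7.2155e-23)² − 2·1.1031e-22·7.2155e-23·cos(108°)
|p⃗_e| = 1.4931e-22 kg·m/s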